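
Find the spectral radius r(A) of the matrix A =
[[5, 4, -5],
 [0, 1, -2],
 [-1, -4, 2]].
r(A) ≈ 6.8375

The eigenvalues of A are the roots of its characteristic polynomial. With M = A (coefficients from the trace, the sum of principal 2x2 minors, and det A):
  p(λ) = det(λ I - M) = λ^3 - 8λ^2 + 4λ + 27.
No integer candidate from the rational root theorem (±divisors of 27) is a root, so the roots are irrational. The cubic discriminant is Δ = 20829 > 0, so there are three distinct real roots. p(-2) = -21 and p(-1) = 14 have opposite signs, so a root lies in (-2, -1); Newton's method refines it to λ ≈ -1.4892. p(2) = 11 and p(3) = -6 have opposite signs, so a root lies in (2, 3); Newton's method refines it to λ ≈ 2.6517. p(6) = -21 and p(7) = 6 have opposite signs, so a root lies in (6, 7); Newton's method refines it to λ ≈ 6.8375. Check (Vieta): the three roots sum to 8, matching tr M = 8.
Thus the eigenvalues (to 4 decimals) are -1.4892 (modulus 1.4892); 2.6517 (modulus 2.6517); 6.8375 (modulus 6.8375). The spectral radius is the largest modulus: r(A) ≈ 6.8375. (Cross-check: r(A) ≤ ||A||_2 ≈ 9.222; equality holds whenever A is normal, though it can also hold for some non-normal A.)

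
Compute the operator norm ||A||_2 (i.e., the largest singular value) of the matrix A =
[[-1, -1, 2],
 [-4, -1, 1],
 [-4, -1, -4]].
||A||_2 ≈ 6.3666 (= sqrt(largest eigenvalue of A^T A))

||A||_2 = sigma_max(A) = sqrt(lambda_max(A^T A)). Form the symmetric matrix M = A^T A =
[[33, 9, 10],
 [9, 3, 1],
 [10, 1, 21]].
Its characteristic polynomial (trace, sum of principal 2x2 minors, determinant of M give the coefficients) is
  p(λ) = det(λ I - M) = λ^3 - 57λ^2 + 673λ - 225.
No integer candidate from the rational root theorem (±divisors of 225) is a root, so the roots are irrational. The cubic discriminant is Δ = 239602928 > 0, so there are three distinct real roots. p(0) = -225 and p(1) = 392 have opposite signs, so a root lies in (0, 1); Newton's method refines it to λ ≈ 0.3443. p(16) = 47 and p(17) = -344 have opposite signs, so a root lies in (16, 17); Newton's method refines it to λ ≈ 16.1224. p(40) = -505 and p(41) = 472 have opposite signs, so a root lies in (40, 41); Newton's method refines it to λ ≈ 40.5333. Check (Vieta): the three roots sum to 57, matching tr M = 57.
So the eigenvalues of A^T A are ≈ 0.3443, 16.1224, 40.5333 (all ≥ 0, as they must be for A^T A). The largest is λ_max ≈ 40.5333, hence ||A||_2 = sqrt(λ_max) ≈ 6.3666.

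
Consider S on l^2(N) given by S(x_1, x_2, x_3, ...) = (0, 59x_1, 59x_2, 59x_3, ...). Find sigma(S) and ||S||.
sigma(S) = closed disk {z in C : |z| ≤ 59}; ||S|| = 59

Note S = 59·U where U is the unit right shift (U x)_k = x_{k-1} (with x_0 := 0); so ||S|| = 59||U|| and sigma(S) = 59·sigma(U). ||S x||^2 = sum_{k≥1} |59x_k|^2 = 3481||x||^2, so ||S|| = 59 and sigma(S) ⊂ {|z| ≤ 59}. For any |lambda| < 59, the equation (S - lambda I) x = 0 forces x_1 = 0, then 59x_k = lambda x_{k+1} ⇒ x = 0, so S has no eigenvalues. But (S - lambda I) is not surjective for |lambda| < 59: solving (S - lambda I) x = e_1 would require x_n proportional to (lambda/59)^(-n), which is not in l^2. So every |lambda| < 59 lies in the residual spectrum. The boundary |lambda| = 59 is in the approximate point spectrum (the spectrum is closed). Hence sigma(S) is the closed disk of radius 59.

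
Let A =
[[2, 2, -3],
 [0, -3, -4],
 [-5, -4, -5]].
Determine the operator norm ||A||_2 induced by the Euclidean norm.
||A||_2 ≈ 9.1381 (= sqrt(largest eigenvalue of A^T A))

||A||_2 = sigma_max(A) = sqrt(lambda_max(A^T A)). Form the symmetric matrix M = A^T A =
[[29, 24, 19],
 [24, 29, 26],
 [19, 26, 50]].
Its characteristic polynomial (trace, sum of principal 2x2 minors, determinant of M give the coefficients) is
  p(λ) = det(λ I - M) = λ^3 - 108λ^2 + 2128λ - 6889.
No integer candidate from the rational root theorem (±divisors of 6889) is a root, so the roots are irrational. The cubic discriminant is Δ = 6778103477 > 0, so there are three distinct real roots. p(4) = -41 and p(5) = 1176 have opposite signs, so a root lies in (4, 5); Newton's method refines it to λ ≈ 4.0313. p(20) = 471 and p(21) = -568 have opposite signs, so a root lies in (20, 21); Newton's method refines it to λ ≈ 20.4645. p(83) = -2490 and p(84) = 2519 have opposite signs, so a root lies in (83, 84); Newton's method refines it to λ ≈ 83.5042. Check (Vieta): the three roots sum to 108, matching tr M = 108.
So the eigenvalues of A^T A are ≈ 4.0313, 20.4645, 83.5042 (all ≥ 0, as they must be for A^T A). The largest is λ_max ≈ 83.5042, hence ||A||_2 = sqrt(λ_max) ≈ 9.1381.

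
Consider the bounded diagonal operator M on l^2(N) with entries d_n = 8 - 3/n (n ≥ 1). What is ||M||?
||M|| = 8

For a diagonal operator on l^2 with entries d_n, ||M|| = sup_n |d_n|. Here d_1 = 5, d_2 = 13/2, ..., and d_n = 8 - 3/n increases monotonically toward 8. All terms lie in [5, 8), so |d_n| = d_n and the supremum is the limit 8, which is not attained by any individual d_n. Hence ||M|| = 8.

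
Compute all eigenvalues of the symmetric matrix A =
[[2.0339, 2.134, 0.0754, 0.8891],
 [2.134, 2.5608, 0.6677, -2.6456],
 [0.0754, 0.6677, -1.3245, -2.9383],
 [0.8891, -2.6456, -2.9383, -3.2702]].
sigma(A) ≈ {-6, -1, 2, 5}

A is real symmetric, so its spectrum consists of real eigenvalues. Expanding the characteristic polynomial of the displayed matrix gives
  det(λ I - A) = p(λ) = λ^4 + (0)λ^3 + (-33)λ^2 + (28)λ + (60.0048).
Solving p(λ) = 0 yields eigenvalues ≈ -6, -1, 2, 5. (A is shown rounded to 4 decimals, so these recover the underlying integer eigenvalues to within that precision.)
Verification: the trace of A = 0 equals the sum of eigenvalues 0, and det(A) ≈ 60.0048 matches the eigenvalue product 60.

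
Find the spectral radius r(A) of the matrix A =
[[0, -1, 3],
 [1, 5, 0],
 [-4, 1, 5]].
r(A) ≈ 5.2126

The eigenvalues of A are the roots of its characteristic polynomial. With M = A (coefficients from the trace, the sum of principal 2x2 minors, and det A):
  p(λ) = det(λ I - M) = λ^3 - 10λ^2 + 38λ - 68.
No integer candidate from the rational root theorem (±divisors of 68) is a root, so the roots are irrational. The cubic discriminant is Δ = -6816 < 0, so there is one real root and a complex-conjugate pair. p(5) = -3 and p(6) = 16 have opposite signs, so a root lies in (5, 6); Newton's method refines it to λ ≈ 5.2126. Dividing out (λ - (5.2126)) leaves approximately λ^2 - 4.7874λ + 13.0452. For λ^2 - 4.7874λ + 13.0452 the discriminant is -29.262. It is negative, so the remaining roots are the complex-conjugate pair λ ≈ 2.3937 ± 2.7047i. Their product equals the constant term, so |λ|^2 ≈ 13.0452 and |λ| ≈ 3.6118.
Thus the eigenvalues (to 4 decimals) are 5.2126 (modulus 5.2126); 2.3937 ± 2.7047i (modulus 3.6118). The spectral radius is the largest modulus: r(A) ≈ 5.2126. (Cross-check: r(A) ≤ ||A||_2 ≈ 6.877; equality holds whenever A is normal, though it can also hold for some non-normal A.)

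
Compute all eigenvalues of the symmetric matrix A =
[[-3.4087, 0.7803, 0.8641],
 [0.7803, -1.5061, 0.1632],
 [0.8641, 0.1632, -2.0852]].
sigma(A) ≈ {-4, -2, -1}

A is real symmetric, so its spectrum consists of real eigenvalues. Expanding the characteristic polynomial of the displayed matrix gives
  det(λ I - A) = p(λ) = λ^3 + (7)λ^2 + (14)λ + (8).
Solving p(λ) = 0 yields eigenvalues ≈ -4, -2, -1. (A is shown rounded to 4 decimals, so these recover the underlying integer eigenvalues to within that precision.)
Verification: the trace of A = -7 equals the sum of eigenvalues -7, and det(A) ≈ -8.0001 matches the eigenvalue product -8.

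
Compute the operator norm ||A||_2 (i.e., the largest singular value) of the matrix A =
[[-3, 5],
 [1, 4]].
||A||_2 = sqrt((51 + sqrt(1445))/2) ≈ 6.6713 (= sqrt(largest eigenvalue of A^T A))

||A||_2 = sigma_max(A) = sqrt(lambda_max(A^T A)). Form the symmetric matrix M = A^T A =
[[10, -11],
 [-11, 41]].
Its characteristic polynomial (trace, determinant of M give the coefficients) is
  p(λ) = det(λ I - M) = λ^2 - 51λ + 289.
For λ^2 - 51λ + 289 the discriminant is 1445. It is nonnegative but not a perfect square, so the roots are real and irrational: λ = (51 ± sqrt(1445))/2 ≈ 44.5066, 6.4934.
So the eigenvalues of A^T A are ≈ 6.4934, 44.5066 (all ≥ 0, as they must be for A^T A). The largest is λ_max = (51 + sqrt(1445))/2 ≈ 44.5066, hence ||A||_2 = sqrt(λ_max) = sqrt((51 + sqrt(1445))/2) ≈ 6.6713.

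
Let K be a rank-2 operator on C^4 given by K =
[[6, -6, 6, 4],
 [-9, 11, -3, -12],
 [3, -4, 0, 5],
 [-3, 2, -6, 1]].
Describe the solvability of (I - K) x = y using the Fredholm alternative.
(I - K) is invertible (det(I - K) = 48 ≠ 0), so for every y in C^4 the equation (I - K) x = y has a unique solution.

K has rank 2 and factors as K = U V^T = u1 v1^T + u2 v2^T with u1 = (2, -3, 1, -1), v1 = (3, -3, 3, 2), u2 = (0, -2, 1, 1), v2 = (0, -1, -3, 3) (multiplying out reproduces the displayed K). The nonzero eigenvalues of U V^T coincide with those of the 2 x 2 matrix G = V^T U = [[v1·u1, v1·u2], [v2·u1, v2·u2]] = [[16, 11], [-3, 2]], and by the Sylvester determinant identity det(I_4 - U V^T) = det(I_2 - V^T U) = det([[-15, -11], [3, -1]]) = (-15)(-1) - (-11)(3) = 48. (Direct check: I - K =
[[-5, 6, -6, -4],
 [9, -10, 3, 12],
 [-3, 4, 1, -5],
 [3, -2, 6, 0]]
has determinant 48.) The finite-dimensional Fredholm alternative says: either (I - K) is invertible, or ker(I - K) ≠ {0} and then range(I - K) = ker((I - K)^*)^⊥, with dim ker(I - K) = dim ker((I - K)^*). Since det(I - K) ≠ 0, 1 is not an eigenvalue of K and ker(I - K) = {0}, so we are in the first case: for every y there is a unique x = (I - K)^(-1) y. (Explicitly, by the Woodbury identity, (I - U V^T)^(-1) = I + U (I_2 - G)^(-1) V^T.)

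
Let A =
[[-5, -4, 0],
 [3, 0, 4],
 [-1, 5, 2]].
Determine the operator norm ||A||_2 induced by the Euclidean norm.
||A||_2 ≈ 7.6456 (= sqrt(largest eigenvalue of A^T A))

||A||_2 = sigma_max(A) = sqrt(lambda_max(A^T A)). Form the symmetric matrix M = A^T A =
[[35, 15, 10],
 [15, 41, 10],
 [10, 10, 20]].
Its characteristic polynomial (trace, sum of principal 2x2 minors, determinant of M give the coefficients) is
  p(λ) = det(λ I - M) = λ^3 - 96λ^2 + 2530λ - 19600.
No integer candidate from the rational root theorem (±divisors of 19600) is a root, so the roots are irrational. The cubic discriminant is Δ = 166028000 > 0, so there are three distinct real roots. p(14) = -252 and p(15) = 125 have opposite signs, so a root lies in (14, 15); Newton's method refines it to λ ≈ 14.6363. p(22) = 244 and p(23) = -27 have opposite signs, so a root lies in (22, 23); Newton's method refines it to λ ≈ 22.9089. p(58) = -692 and p(59) = 873 have opposite signs, so a root lies in (58, 59); Newton's method refines it to λ ≈ 58.4548. Check (Vieta): the three roots sum to 96, matching tr M = 96.
So the eigenvalues of A^T A are ≈ 14.6363, 22.9089, 58.4548 (all ≥ 0, as they must be for A^T A). The largest is λ_max ≈ 58.4548, hence ||A||_2 = sqrt(λ_max) ≈ 7.6456.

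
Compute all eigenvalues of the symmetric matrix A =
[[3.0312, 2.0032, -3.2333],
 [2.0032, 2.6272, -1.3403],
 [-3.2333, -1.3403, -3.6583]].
sigma(A) ≈ {-5, 1, 6}

A is real symmetric, so its spectrum consists of real eigenvalues. Expanding the characteristic polynomial of the displayed matrix gives
  det(λ I - A) = p(λ) = λ^3 + (-2)λ^2 + (-29)λ + (30.0016).
Solving p(λ) = 0 yields eigenvalues ≈ -5, 1, 6. (A is shown rounded to 4 decimals, so these recover the underlying integer eigenvalues to within that precision.)
Verification: the trace of A = 2 equals the sum of eigenvalues 2, and det(A) ≈ -30.0016 matches the eigenvalue product -30.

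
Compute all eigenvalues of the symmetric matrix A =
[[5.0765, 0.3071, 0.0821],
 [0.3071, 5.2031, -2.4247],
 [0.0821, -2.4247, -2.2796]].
sigma(A) ≈ {-3, 5, 6}

A is real symmetric, so its spectrum consists of real eigenvalues. Expanding the characteristic polynomial of the displayed matrix gives
  det(λ I - A) = p(λ) = λ^3 + (-8)λ^2 + (-3)λ + (90).
Solving p(λ) = 0 yields eigenvalues ≈ -3, 5, 6. (A is shown rounded to 4 decimals, so these recover the underlying integer eigenvalues to within that precision.)
Verification: the trace of A = 8 equals the sum of eigenvalues 8, and det(A) ≈ -90.0003 matches the eigenvalue product -90.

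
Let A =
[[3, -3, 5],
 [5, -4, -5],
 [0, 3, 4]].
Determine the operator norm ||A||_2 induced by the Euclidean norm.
||A||_2 ≈ 9.1553 (= sqrt(largest eigenvalue of A^T A))

||A||_2 = sigma_max(A) = sqrt(lambda_max(A^T A)). Form the symmetric matrix M = A^T A =
[[34, -29, -10],
 [-29, 34, 17],
 [-10, 17, 66]].
Its characteristic polynomial (trace, sum of principal 2x2 minors, determinant of M give the coefficients) is
  p(λ) = det(λ I - M) = λ^3 - 134λ^2 + 4414λ - 17424.
No integer candidate from the rational root theorem (±divisors of 17424) is a root, so the roots are irrational. The cubic discriminant is Δ = 15457909296 > 0, so there are three distinct real roots. p(4) = -1848 and p(5) = 1421 have opposite signs, so a root lies in (4, 5); Newton's method refines it to λ ≈ 4.5562. p(45) = 981 and p(46) = -588 have opposite signs, so a root lies in (45, 46); Newton's method refines it to λ ≈ 45.6248. p(83) = -2401 and p(84) = 552 have opposite signs, so a root lies in (83, 84); Newton's method refines it to λ ≈ 83.8189. Check (Vieta): the three roots sum to 134, matching tr M = 134.
So the eigenvalues of A^T A are ≈ 4.5562, 45.6248, 83.8189 (all ≥ 0, as they must be for A^T A). The largest is λ_max ≈ 83.8189, hence ||A||_2 = sqrt(λ_max) ≈ 9.1553.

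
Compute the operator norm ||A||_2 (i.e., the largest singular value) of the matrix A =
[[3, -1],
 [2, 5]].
||A||_2 = sqrt((39 + sqrt(365))/2) ≈ 5.39 (= sqrt(largest eigenvalue of A^T A))

||A||_2 = sigma_max(A) = sqrt(lambda_max(A^T A)). Form the symmetric matrix M = A^T A =
[[13, 7],
 [7, 26]].
Its characteristic polynomial (trace, determinant of M give the coefficients) is
  p(λ) = det(λ I - M) = λ^2 - 39λ + 289.
For λ^2 - 39λ + 289 the discriminant is 365. It is nonnegative but not a perfect square, so the roots are real and irrational: λ = (39 ± sqrt(365))/2 ≈ 29.0525, 9.9475.
So the eigenvalues of A^T A are ≈ 9.9475, 29.0525 (all ≥ 0, as they must be for A^T A). The largest is λ_max = (39 + sqrt(365))/2 ≈ 29.0525, hence ||A||_2 = sqrt(λ_max) = sqrt((39 + sqrt(365))/2) ≈ 5.39.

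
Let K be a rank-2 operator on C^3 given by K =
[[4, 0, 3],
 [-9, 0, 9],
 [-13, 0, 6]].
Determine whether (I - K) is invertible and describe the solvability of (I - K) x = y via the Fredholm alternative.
(I - K) is invertible (det(I - K) = 54 ≠ 0), so for every y in C^3 the equation (I - K) x = y has a unique solution.

K has rank 2 and factors as K = U V^T = u1 v1^T + u2 v2^T with u1 = (1, 3, 2), v1 = (-2, 0, 3), u2 = (2, -1, -3), v2 = (3, 0, 0) (multiplying out reproduces the displayed K). The nonzero eigenvalues of U V^T coincide with those of the 2 x 2 matrix G = V^T U = [[v1·u1, v1·u2], [v2·u1, v2·u2]] = [[4, -13], [3, 6]], and by the Sylvester determinant identity det(I_3 - U V^T) = det(I_2 - V^T U) = det([[-3, 13], [-3, -5]]) = (-3)(-5) - (13)(-3) = 54. (Direct check: I - K =
[[-3, 0, -3],
 [9, 1, -9],
 [13, 0, -5]]
has determinant 54.) The finite-dimensional Fredholm alternative says: either (I - K) is invertible, or ker(I - K) ≠ {0} and then range(I - K) = ker((I - K)^*)^⊥, with dim ker(I - K) = dim ker((I - K)^*). Since det(I - K) ≠ 0, 1 is not an eigenvalue of K and ker(I - K) = {0}, so we are in the first case: for every y there is a unique x = (I - K)^(-1) y. (Explicitly, by the Woodbury identity, (I - U V^T)^(-1) = I + U (I_2 - G)^(-1) V^T.)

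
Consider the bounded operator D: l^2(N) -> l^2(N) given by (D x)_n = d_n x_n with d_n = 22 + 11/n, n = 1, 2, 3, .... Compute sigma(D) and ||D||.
sigma(D) = {22 + 11/n : n ≥ 1} ∪ {22}; ||D|| = 33

A bounded diagonal operator on l^2 with diagonal entries d_n has spectrum equal to the closure of {d_n : n ≥ 1}: every d_n is an eigenvalue (with eigenvector e_n), so {d_n} ⊂ sigma(D); the spectrum is closed, so its closure is too; and for lambda not in the closure, (D - lambda I) has bounded inverse (the diagonal entries 1/(d_n - lambda) are bounded). For our sequence d_n = 22 + 11/n, n = 1, 2, 3, ...:
  - {d_n} = {22 + 11/n : n ≥ 1}; the only limit point is 22
  - closure = {22 + 11/n : n ≥ 1} ∪ {22}
For the norm: a diagonal operator has ||D|| = sup_n |d_n|. Here d_n = 22 + 11/n is positive and decreasing, so sup_n |d_n| = d_1 = 22 + 11 = 33. So ||D|| = 33.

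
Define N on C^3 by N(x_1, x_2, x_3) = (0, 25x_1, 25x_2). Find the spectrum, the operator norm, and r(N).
sigma(N) = {0}; ||N|| = 25; r(N) = 0. (N is nilpotent with N^3 = 0.)

On C^3, N is a strictly lower-triangular matrix with 25 on the subdiagonal and zeros elsewhere, so its characteristic polynomial is lambda^3 and every eigenvalue is 0: sigma(N) = {0}. For the operator norm, N e_i = 25e_{i+1} for i = 1, ..., 2 and N e_3 = 0, so the singular values of N are 25 (with multiplicity 2) and 0; hence ||N|| = 25. The spectral radius r(N) = max|lambda| = 0. Note ||N|| > r(N) — characteristic of non-normal nilpotent operators. Indeed N^3 = 0.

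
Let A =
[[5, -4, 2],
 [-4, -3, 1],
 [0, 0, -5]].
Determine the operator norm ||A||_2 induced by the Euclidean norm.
||A||_2 ≈ 7.0526 (= sqrt(largest eigenvalue of A^T A))

||A||_2 = sigma_max(A) = sqrt(lambda_max(A^T A)). Form the symmetric matrix M = A^T A =
[[41, -8, 6],
 [-8, 25, -11],
 [6, -11, 30]].
Its characteristic polynomial (trace, sum of principal 2x2 minors, determinant of M give the coefficients) is
  p(λ) = det(λ I - M) = λ^3 - 96λ^2 + 2784λ - 24025.
No integer candidate from the rational root theorem (±divisors of 24025) is a root, so the roots are irrational. The cubic discriminant is Δ = 89510805 > 0, so there are three distinct real roots. p(15) = -490 and p(16) = 39 have opposite signs, so a root lies in (15, 16); Newton's method refines it to λ ≈ 15.9194. p(30) = 95 and p(31) = -186 have opposite signs, so a root lies in (30, 31); Newton's method refines it to λ ≈ 30.3418. p(49) = -456 and p(50) = 175 have opposite signs, so a root lies in (49, 50); Newton's method refines it to λ ≈ 49.7388. Check (Vieta): the three roots sum to 96, matching tr M = 96.
So the eigenvalues of A^T A are ≈ 15.9194, 30.3418, 49.7388 (all ≥ 0, as they must be for A^T A). The largest is λ_max ≈ 49.7388, hence ||A||_2 = sqrt(λ_max) ≈ 7.0526.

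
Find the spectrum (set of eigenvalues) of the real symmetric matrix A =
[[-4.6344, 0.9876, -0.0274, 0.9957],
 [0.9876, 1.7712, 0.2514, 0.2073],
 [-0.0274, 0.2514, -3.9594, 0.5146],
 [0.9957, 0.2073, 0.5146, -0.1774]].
sigma(A) ≈ {-5, -4, 0, 2}

A is real symmetric, so its spectrum consists of real eigenvalues. Expanding the characteristic polynomial of the displayed matrix gives
  det(λ I - A) = p(λ) = λ^4 + (7)λ^3 + (2)λ^2 + (-40)λ + (0).
Solving p(λ) = 0 yields eigenvalues ≈ -5, -4, 0, 2. (A is shown rounded to 4 decimals, so these recover the underlying integer eigenvalues to within that precision.)
Verification: the trace of A = -7 equals the sum of eigenvalues -7, and det(A) ≈ 0.0005 matches the eigenvalue product 0.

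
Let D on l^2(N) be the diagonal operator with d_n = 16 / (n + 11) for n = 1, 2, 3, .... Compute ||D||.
||D|| = 4/3 (attained at n = 1)

For D diagonal, ||D|| = sup_n |d_n| = sup_n 16/(n + 11). This is positive and strictly decreasing in n, so the supremum is attained at n = 1: d_1 = 16/(1 + 11) = 4/3. Hence ||D|| = 4/3.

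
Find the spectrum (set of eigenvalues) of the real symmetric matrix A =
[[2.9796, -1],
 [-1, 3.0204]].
sigma(A) ≈ {2, 4}

A is real symmetric, so its spectrum consists of real eigenvalues. Expanding the characteristic polynomial of the displayed matrix gives
  det(λ I - A) = p(λ) = λ^2 + (-6)λ + (8).
Solving p(λ) = 0 yields eigenvalues ≈ 2, 4. (A is shown rounded to 4 decimals, so these recover the underlying integer eigenvalues to within that precision.)
Verification: the trace of A = 6 equals the sum of eigenvalues 6, and det(A) ≈ 8.0000 matches the eigenvalue product 8.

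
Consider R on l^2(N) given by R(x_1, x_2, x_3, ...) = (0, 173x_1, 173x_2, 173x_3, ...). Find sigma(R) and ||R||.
sigma(R) = closed disk {z in C : |z| ≤ 173}; ||R|| = 173

Note R = 173·U where U is the unit right shift (U x)_k = x_{k-1} (with x_0 := 0); so ||R|| = 173||U|| and sigma(R) = 173·sigma(U). ||R x||^2 = sum_{k≥1} |173x_k|^2 = 29929||x||^2, so ||R|| = 173 and sigma(R) ⊂ {|z| ≤ 173}. For any |lambda| < 173, the equation (R - lambda I) x = 0 forces x_1 = 0, then 173x_k = lambda x_{k+1} ⇒ x = 0, so R has no eigenvalues. But (R - lambda I) is not surjective for |lambda| < 173: solving (R - lambda I) x = e_1 would require x_n proportional to (lambda/173)^(-n), which is not in l^2. So every |lambda| < 173 lies in the residual spectrum. The boundary |lambda| = 173 is in the approximate point spectrum (the spectrum is closed). Hence sigma(R) is the closed disk of radius 173.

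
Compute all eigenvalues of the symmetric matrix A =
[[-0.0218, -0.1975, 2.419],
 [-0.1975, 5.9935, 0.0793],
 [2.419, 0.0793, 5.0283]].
sigma(A) ≈ {-1, 6} (6 with multiplicity 2)

A is real symmetric, so its spectrum consists of real eigenvalues. Expanding the characteristic polynomial of the displayed matrix gives
  det(λ I - A) = p(λ) = λ^3 + (-11)λ^2 + (24)λ + (36).
Solving p(λ) = 0 yields eigenvalues ≈ -1, 6, 6. (A is shown rounded to 4 decimals, so these recover the underlying integer eigenvalues to within that precision.)
Verification: the trace of A = 11 equals the sum of eigenvalues 11, and det(A) ≈ -36.0001 matches the eigenvalue product -36.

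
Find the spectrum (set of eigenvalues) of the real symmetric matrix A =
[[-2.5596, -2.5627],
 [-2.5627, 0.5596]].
sigma(A) ≈ {-4, 2}

A is real symmetric, so its spectrum consists of real eigenvalues. Expanding the characteristic polynomial of the displayed matrix gives
  det(λ I - A) = p(λ) = λ^2 + (2)λ + (-8).
Solving p(λ) = 0 yields eigenvalues ≈ -4, 2. (A is shown rounded to 4 decimals, so these recover the underlying integer eigenvalues to within that precision.)
Verification: the trace of A = -2 equals the sum of eigenvalues -2, and det(A) ≈ -7.9998 matches the eigenvalue product -8.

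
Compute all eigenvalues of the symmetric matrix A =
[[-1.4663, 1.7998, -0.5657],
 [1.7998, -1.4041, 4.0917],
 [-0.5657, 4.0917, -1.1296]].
sigma(A) ≈ {-6, -1, 3}

A is real symmetric, so its spectrum consists of real eigenvalues. Expanding the characteristic polynomial of the displayed matrix gives
  det(λ I - A) = p(λ) = λ^3 + (4)λ^2 + (-15)λ + (-18).
Solving p(λ) = 0 yields eigenvalues ≈ -6, -1, 3. (A is shown rounded to 4 decimals, so these recover the underlying integer eigenvalues to within that precision.)
Verification: the trace of A = -4 equals the sum of eigenvalues -4, and det(A) ≈ 17.9997 matches the eigenvalue product 18.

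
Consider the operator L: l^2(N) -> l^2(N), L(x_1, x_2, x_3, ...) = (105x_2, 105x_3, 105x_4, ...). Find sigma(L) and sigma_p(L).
sigma(L) = closed disk {z in C : |z| ≤ 105}; sigma_p(L) = open disk {z in C : |z| < 105}

Note L = 105·V where V is the unit left shift (V x)_k = x_{k+1}; so sigma(L) = 105·sigma(V) and ||L|| = 105||V||. ||L x||^2 = 11025sum_{k≥2} |x_k|^2 ≤ 11025||x||^2, with equality on {x : x_1 = 0}, so ||L|| = 105. For any lambda with |lambda| < 105, set r = lambda/105 (|r| < 1); the vector x = (1, r, r^2, ...) is in l^2 and satisfies L x = 105(r, r^2, ...) = lambda x, so lambda is an eigenvalue. On the boundary |lambda| = 105 the geometric series diverges, so no l^2 eigenvector exists, but these lambda lie in the approximate point spectrum. Hence sigma(L) is the closed disk of radius 105 and sigma_p(L) is the open disk.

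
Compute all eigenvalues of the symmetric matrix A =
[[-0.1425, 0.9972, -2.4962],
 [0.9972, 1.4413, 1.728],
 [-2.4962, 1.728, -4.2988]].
sigma(A) ≈ {-6, 1, 2}

A is real symmetric, so its spectrum consists of real eigenvalues. Expanding the characteristic polynomial of the displayed matrix gives
  det(λ I - A) = p(λ) = λ^3 + (3)λ^2 + (-16)λ + (12).
Solving p(λ) = 0 yields eigenvalues ≈ -6, 1, 2. (A is shown rounded to 4 decimals, so these recover the underlying integer eigenvalues to within that precision.)
Verification: the trace of A = -3 equals the sum of eigenvalues -3, and det(A) ≈ -12.0003 matches the eigenvalue product -12.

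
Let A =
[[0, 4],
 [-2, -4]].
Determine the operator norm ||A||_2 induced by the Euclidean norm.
||A||_2 = sqrt((36 + sqrt(1040))/2) ≈ 5.8416 (= sqrt(largest eigenvalue of A^T A))

||A||_2 = sigma_max(A) = sqrt(lambda_max(A^T A)). Form the symmetric matrix M = A^T A =
[[4, 8],
 [8, 32]].
Its characteristic polynomial (trace, determinant of M give the coefficients) is
  p(λ) = det(λ I - M) = λ^2 - 36λ + 64.
For λ^2 - 36λ + 64 the discriminant is 1040. It is nonnegative but not a perfect square, so the roots are real and irrational: λ = (36 ± sqrt(1040))/2 ≈ 34.1245, 1.8755.
So the eigenvalues of A^T A are ≈ 1.8755, 34.1245 (all ≥ 0, as they must be for A^T A). The largest is λ_max = (36 + sqrt(1040))/2 ≈ 34.1245, hence ||A||_2 = sqrt(λ_max) = sqrt((36 + sqrt(1040))/2) ≈ 5.8416.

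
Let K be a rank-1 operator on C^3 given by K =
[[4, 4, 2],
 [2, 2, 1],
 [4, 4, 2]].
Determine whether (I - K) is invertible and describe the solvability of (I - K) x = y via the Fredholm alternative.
(I - K) is invertible (det(I - K) = -7 ≠ 0), so for every y in C^3 the equation (I - K) x = y has a unique solution.

K has rank 1, so it is an outer product K = u v^T: every row of K is a multiple of one row vector. Reading off the entries, u = (2, 1, 2) and v = (2, 2, 1) (row i of K equals u_i·v^T). A rank-one matrix u v^T satisfies K u = u (v·u) and kills the (2)-dimensional subspace v^⊥, so its characteristic polynomial is lambda^2 (lambda - v·u) with v·u = tr K = 8. Hence the eigenvalues of I - K are 1 (multiplicity 2) and 1 - (8) = -7, so det(I - K) = -7. (Direct check: I - K =
[[-3, -4, -2],
 [-2, -1, -1],
 [-4, -4, -1]]
has determinant -7.) The finite-dimensional Fredholm alternative says: either (I - K) is invertible, or ker(I - K) ≠ {0} and then range(I - K) = ker((I - K)^*)^⊥, with dim ker(I - K) = dim ker((I - K)^*). Since det(I - K) ≠ 0, 1 is not an eigenvalue of K and ker(I - K) = {0}, so we are in the first case: for every y there is a unique x = (I - K)^(-1) y. Explicitly, by the Sherman–Morrison formula, (I - u v^T)^(-1) = I + u v^T/(1 - v·u), i.e. (I - K)^(-1) = I + K/(-7).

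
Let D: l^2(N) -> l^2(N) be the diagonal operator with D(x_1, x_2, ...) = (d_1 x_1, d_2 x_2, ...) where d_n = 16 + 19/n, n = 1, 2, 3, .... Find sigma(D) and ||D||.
sigma(D) = {16 + 19/n : n ≥ 1} ∪ {16}; ||D|| = 35

A bounded diagonal operator on l^2 with diagonal entries d_n has spectrum equal to the closure of {d_n : n ≥ 1}: every d_n is an eigenvalue (with eigenvector e_n), so {d_n} ⊂ sigma(D); the spectrum is closed, so its closure is too; and for lambda not in the closure, (D - lambda I) has bounded inverse (the diagonal entries 1/(d_n - lambda) are bounded). For our sequence d_n = 16 + 19/n, n = 1, 2, 3, ...:
  - {d_n} = {16 + 19/n : n ≥ 1}; the only limit point is 16
  - closure = {16 + 19/n : n ≥ 1} ∪ {16}
For the norm: a diagonal operator has ||D|| = sup_n |d_n|. Here d_n = 16 + 19/n is positive and decreasing, so sup_n |d_n| = d_1 = 16 + 19 = 35. So ||D|| = 35.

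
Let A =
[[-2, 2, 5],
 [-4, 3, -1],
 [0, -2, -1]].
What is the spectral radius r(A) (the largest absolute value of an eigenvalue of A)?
r(A) ≈ 3.5719

The eigenvalues of A are the roots of its characteristic polynomial. With M = A (coefficients from the trace, the sum of principal 2x2 minors, and det A):
  p(λ) = det(λ I - M) = λ^3 - λ - 42.
No integer candidate from the rational root theorem (±divisors of 42) is a root, so the roots are irrational. The cubic discriminant is Δ = -47624 < 0, so there is one real root and a complex-conjugate pair. p(3) = -18 and p(4) = 18 have opposite signs, so a root lies in (3, 4); Newton's method refines it to λ ≈ 3.5719. Dividing out (λ - (3.5719)) leaves approximately λ^2 + 3.5719λ + 11.7585. For λ^2 + 3.5719λ + 11.7585 the discriminant is -34.2754. It is negative, so the remaining roots are the complex-conjugate pair λ ≈ -1.7859 ± 2.9273i. Their product equals the constant term, so |λ|^2 ≈ 11.7585 and |λ| ≈ 3.4291.
Thus the eigenvalues (to 4 decimals) are 3.5719 (modulus 3.5719); -1.7859 ± 2.9273i (modulus 3.4291). The spectral radius is the largest modulus: r(A) ≈ 3.5719. (Cross-check: r(A) ≤ ||A||_2 ≈ 6.4807; equality holds whenever A is normal, though it can also hold for some non-normal A.)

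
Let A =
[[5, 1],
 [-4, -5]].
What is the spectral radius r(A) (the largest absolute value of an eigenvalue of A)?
r(A) = sqrt(84)/2 ≈ 4.5826

The eigenvalues of A are the roots of its characteristic polynomial. With M = A (coefficients from the trace and determinant):
  p(λ) = det(λ I - M) = λ^2 - 21.
For λ^2 - 21 the discriminant is 84. It is nonnegative but not a perfect square, so the roots are real and irrational: λ = ± sqrt(84)/2 ≈ 4.5826, -4.5826.
Thus the eigenvalues (to 4 decimals) are 4.5826 (modulus 4.5826); -4.5826 (modulus 4.5826). The spectral radius is the largest modulus: r(A) = sqrt(84)/2 ≈ 4.5826. (Cross-check: r(A) ≤ ||A||_2 ≈ 7.7202; equality holds whenever A is normal, though it can also hold for some non-normal A.)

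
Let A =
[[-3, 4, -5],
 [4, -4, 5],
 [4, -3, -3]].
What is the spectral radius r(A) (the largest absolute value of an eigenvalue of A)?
r(A) ≈ 7.5475

The eigenvalues of A are the roots of its characteristic polynomial. With M = A (coefficients from the trace, the sum of principal 2x2 minors, and det A):
  p(λ) = det(λ I - M) = λ^3 + 10λ^2 + 52λ - 27.
No integer candidate from the rational root theorem (±divisors of 27) is a root, so the roots are irrational. The cubic discriminant is Δ = -456435 < 0, so there is one real root and a complex-conjugate pair. p(0) = -27 and p(1) = 36 have opposite signs, so a root lies in (0, 1); Newton's method refines it to λ ≈ 0.474. Dividing out (λ - (0.474)) leaves approximately λ^2 + 10.474λ + 56.9645. For λ^2 + 10.474λ + 56.9645 the discriminant is -118.1536. It is negative, so the remaining roots are the complex-conjugate pair λ ≈ -5.237 ± 5.4349i. Their product equals the constant term, so |λ|^2 ≈ 56.9645 and |λ| ≈ 7.5475.
Thus the eigenvalues (to 4 decimals) are 0.474 (modulus 0.474); -5.237 ± 5.4349i (modulus 7.5475). The spectral radius is the largest modulus: r(A) ≈ 7.5475. (Cross-check: r(A) ≤ ||A||_2 ≈ 10.4806; equality holds whenever A is normal, though it can also hold for some non-normal A.)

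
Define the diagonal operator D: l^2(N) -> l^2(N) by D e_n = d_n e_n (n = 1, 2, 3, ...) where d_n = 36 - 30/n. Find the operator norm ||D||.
||D|| = 36

For a diagonal operator on l^2 with entries d_n, ||D|| = sup_n |d_n|. Here d_1 = 6, d_2 = 21, ..., and d_n = 36 - 30/n increases monotonically toward 36. All terms lie in [6, 36), so |d_n| = d_n and the supremum is the limit 36, which is not attained by any individual d_n. Hence ||D|| = 36.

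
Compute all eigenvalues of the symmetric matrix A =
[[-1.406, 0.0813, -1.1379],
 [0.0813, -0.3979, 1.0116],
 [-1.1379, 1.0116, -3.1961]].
sigma(A) ≈ {-4, -1, 0}

A is real symmetric, so its spectrum consists of real eigenvalues. Expanding the characteristic polynomial of the displayed matrix gives
  det(λ I - A) = p(λ) = λ^3 + (5)λ^2 + (4)λ + (0).
Solving p(λ) = 0 yields eigenvalues ≈ -4, -1, 0. (A is shown rounded to 4 decimals, so these recover the underlying integer eigenvalues to within that precision.)
Verification: the trace of A = -5 equals the sum of eigenvalues -5, and det(A) ≈ -0.0001 matches the eigenvalue product 0.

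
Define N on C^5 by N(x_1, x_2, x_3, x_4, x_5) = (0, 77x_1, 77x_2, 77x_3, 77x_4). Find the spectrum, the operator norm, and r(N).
sigma(N) = {0}; ||N|| = 77; r(N) = 0. (N is nilpotent with N^5 = 0.)

On C^5, N is a strictly lower-triangular matrix with 77 on the subdiagonal and zeros elsewhere, so its characteristic polynomial is lambda^5 and every eigenvalue is 0: sigma(N) = {0}. For the operator norm, N e_i = 77e_{i+1} for i = 1, ..., 4 and N e_5 = 0, so the singular values of N are 77 (with multiplicity 4) and 0; hence ||N|| = 77. The spectral radius r(N) = max|lambda| = 0. Note ||N|| > r(N) — characteristic of non-normal nilpotent operators. Indeed N^5 = 0.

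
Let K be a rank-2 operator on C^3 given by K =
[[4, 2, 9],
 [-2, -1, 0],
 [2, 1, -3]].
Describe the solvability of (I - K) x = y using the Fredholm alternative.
(I - K) is invertible (det(I - K) = -26 ≠ 0), so for every y in C^3 the equation (I - K) x = y has a unique solution.

K has rank 2 and factors as K = U V^T = u1 v1^T + u2 v2^T with u1 = (3, 0, -1), v1 = (2, 1, 3), u2 = (-1, -1, 2), v2 = (2, 1, 0) (multiplying out reproduces the displayed K). The nonzero eigenvalues of U V^T coincide with those of the 2 x 2 matrix G = V^T U = [[v1·u1, v1·u2], [v2·u1, v2·u2]] = [[3, 3], [6, -3]], and by the Sylvester determinant identity det(I_3 - U V^T) = det(I_2 - V^T U) = det([[-2, -3], [-6, 4]]) = (-2)(4) - (-3)(-6) = -26. (Direct check: I - K =
[[-3, -2, -9],
 [2, 2, 0],
 [-2, -1, 4]]
has determinant -26.) The finite-dimensional Fredholm alternative says: either (I - K) is invertible, or ker(I - K) ≠ {0} and then range(I - K) = ker((I - K)^*)^⊥, with dim ker(I - K) = dim ker((I - K)^*). Since det(I - K) ≠ 0, 1 is not an eigenvalue of K and ker(I - K) = {0}, so we are in the first case: for every y there is a unique x = (I - K)^(-1) y. (Explicitly, by the Woodbury identity, (I - U V^T)^(-1) = I + U (I_2 - G)^(-1) V^T.)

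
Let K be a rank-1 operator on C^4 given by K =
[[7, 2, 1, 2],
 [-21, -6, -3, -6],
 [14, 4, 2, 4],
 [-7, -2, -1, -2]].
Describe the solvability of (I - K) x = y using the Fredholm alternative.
(I - K) is singular (det(I - K) = 0, i.e. 1 ∈ sigma(K)). (I - K) x = y is solvable iff y ⊥ ker((I - K)^*) = span{(7, 2, 1, 2)}, i.e. iff 7y_1 + 2y_2 + y_3 + 2y_4 = 0. When solvable, the solutions are x = y + c·(1, -3, 2, -1), c arbitrary (ker(I - K) = span{(1, -3, 2, -1)}, dimension 1).

K has rank 1, so it is an outer product K = u v^T: every row of K is a multiple of one row vector. Reading off the entries, u = (1, -3, 2, -1) and v = (7, 2, 1, 2) (row i of K equals u_i·v^T). A rank-one matrix u v^T satisfies K u = u (v·u) and kills the (3)-dimensional subspace v^⊥, so its characteristic polynomial is lambda^3 (lambda - v·u) with v·u = tr K = 1. Hence the eigenvalues of I - K are 1 (multiplicity 3) and 1 - (1) = 0, so det(I - K) = 0. (Direct check: I - K =
[[-6, -2, -1, -2],
 [21, 7, 3, 6],
 [-14, -4, -1, -4],
 [7, 2, 1, 3]]
has determinant 0.) So 1 is an eigenvalue of K and (I - K) is not invertible. The finite-dimensional Fredholm alternative says: either (I - K) is invertible, or ker(I - K) ≠ {0} and then range(I - K) = ker((I - K)^*)^⊥, with dim ker(I - K) = dim ker((I - K)^*). We are in the second case, so we need both kernels. Kernel of I - K: (I - K) u = u - u (v·u) = u - u = 0, so ker(I - K) = span{u} = span{(1, -3, 2, -1)} (it is exactly 1-dimensional because rank(I - K) = 3). Kernel of the adjoint: K is real, so (I - K)^* = I - K^T = I - v u^T, and (I - v u^T) v = v - v (u·v) = 0; hence ker((I - K)^*) = span{v} = span{(7, 2, 1, 2)}. Therefore (I - K) x = y is solvable iff <y, v> = 0, i.e. iff 7y_1 + 2y_2 + y_3 + 2y_4 = 0. When this holds, K y = u (v·y) = 0, so (I - K) y = y and x = y is a particular solution; the full solution set is the line x = y + c·u = y + c·(1, -3, 2, -1), c ∈ C.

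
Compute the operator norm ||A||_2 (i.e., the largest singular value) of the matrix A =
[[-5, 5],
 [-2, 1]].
||A||_2 = sqrt((55 + sqrt(2925))/2) ≈ 7.3852 (= sqrt(largest eigenvalue of A^T A))

||A||_2 = sigma_max(A) = sqrt(lambda_max(A^T A)). Form the symmetric matrix M = A^T A =
[[29, -27],
 [-27, 26]].
Its characteristic polynomial (trace, determinant of M give the coefficients) is
  p(λ) = det(λ I - M) = λ^2 - 55λ + 25.
For λ^2 - 55λ + 25 the discriminant is 2925. It is nonnegative but not a perfect square, so the roots are real and irrational: λ = (55 ± sqrt(2925))/2 ≈ 54.5416, 0.4584.
So the eigenvalues of A^T A are ≈ 0.4584, 54.5416 (all ≥ 0, as they must be for A^T A). The largest is λ_max = (55 + sqrt(2925))/2 ≈ 54.5416, hence ||A||_2 = sqrt(λ_max) = sqrt((55 + sqrt(2925))/2) ≈ 7.3852.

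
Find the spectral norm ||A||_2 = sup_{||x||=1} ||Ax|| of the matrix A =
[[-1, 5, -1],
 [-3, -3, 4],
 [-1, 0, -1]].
||A||_2 ≈ 6.8535 (= sqrt(largest eigenvalue of A^T A))

||A||_2 = sigma_max(A) = sqrt(lambda_max(A^T A)). Form the symmetric matrix M = A^T A =
[[11, 4, -10],
 [4, 34, -17],
 [-10, -17, 18]].
Its characteristic polynomial (trace, sum of principal 2x2 minors, determinant of M give the coefficients) is
  p(λ) = det(λ I - M) = λ^3 - 63λ^2 + 779λ - 1225.
No integer candidate from the rational root theorem (±divisors of 1225) is a root, so the roots are irrational. The cubic discriminant is Δ = 334036048 > 0, so there are three distinct real roots. p(1) = -508 and p(2) = 89 have opposite signs, so a root lies in (1, 2); Newton's method refines it to λ ≈ 1.8377. p(14) = 77 and p(15) = -340 have opposite signs, so a root lies in (14, 15); Newton's method refines it to λ ≈ 14.192. p(46) = -1363 and p(47) = 44 have opposite signs, so a root lies in (46, 47); Newton's method refines it to λ ≈ 46.9703. Check (Vieta): the three roots sum to 63, matching tr M = 63.
So the eigenvalues of A^T A are ≈ 1.8377, 14.192, 46.9703 (all ≥ 0, as they must be for A^T A). The largest is λ_max ≈ 46.9703, hence ||A||_2 = sqrt(λ_max) ≈ 6.8535.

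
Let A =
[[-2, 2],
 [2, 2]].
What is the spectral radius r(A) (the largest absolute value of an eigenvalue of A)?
r(A) = sqrt(32)/2 ≈ 2.8284

The eigenvalues of A are the roots of its characteristic polynomial. With M = A (coefficients from the trace and determinant):
  p(λ) = det(λ I - M) = λ^2 - 8.
For λ^2 - 8 the discriminant is 32. It is nonnegative but not a perfect square, so the roots are real and irrational: λ = ± sqrt(32)/2 ≈ 2.8284, -2.8284.
Thus the eigenvalues (to 4 decimals) are 2.8284 (modulus 2.8284); -2.8284 (modulus 2.8284). The spectral radius is the largest modulus: r(A) = sqrt(32)/2 ≈ 2.8284. (Cross-check: r(A) ≤ ||A||_2 ≈ 2.8284; equality holds whenever A is normal, though it can also hold for some non-normal A.)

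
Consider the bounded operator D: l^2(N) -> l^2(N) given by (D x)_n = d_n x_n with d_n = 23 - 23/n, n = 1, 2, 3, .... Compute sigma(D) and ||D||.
sigma(D) = {23 - 23/n : n ≥ 1} ∪ {23}; ||D|| = 23

A bounded diagonal operator on l^2 with diagonal entries d_n has spectrum equal to the closure of {d_n : n ≥ 1}: every d_n is an eigenvalue (with eigenvector e_n), so {d_n} ⊂ sigma(D); the spectrum is closed, so its closure is too; and for lambda not in the closure, (D - lambda I) has bounded inverse (the diagonal entries 1/(d_n - lambda) are bounded). For our sequence d_n = 23 - 23/n, n = 1, 2, 3, ...:
  - {d_n} = {23 - 23/n : n ≥ 1}; the only limit point is 23
  - closure = {23 - 23/n : n ≥ 1} ∪ {23}
For the norm: a diagonal operator has ||D|| = sup_n |d_n|. Here d_n = 23 - 23/n increases monotonically from d_1 = 0 toward 23, with all terms in [0, 23); so sup_n |d_n| = 23 (the supremum is the limit, not attained). So ||D|| = 23.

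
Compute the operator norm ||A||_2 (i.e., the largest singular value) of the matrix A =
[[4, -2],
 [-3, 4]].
||A||_2 = sqrt((45 + sqrt(1625))/2) ≈ 6.5311 (= sqrt(largest eigenvalue of A^T A))

||A||_2 = sigma_max(A) = sqrt(lambda_max(A^T A)). Form the symmetric matrix M = A^T A =
[[25, -20],
 [-20, 20]].
Its characteristic polynomial (trace, determinant of M give the coefficients) is
  p(λ) = det(λ I - M) = λ^2 - 45λ + 100.
For λ^2 - 45λ + 100 the discriminant is 1625. It is nonnegative but not a perfect square, so the roots are real and irrational: λ = (45 ± sqrt(1625))/2 ≈ 42.6556, 2.3444.
So the eigenvalues of A^T A are ≈ 2.3444, 42.6556 (all ≥ 0, as they must be for A^T A). The largest is λ_max = (45 + sqrt(1625))/2 ≈ 42.6556, hence ||A||_2 = sqrt(λ_max) = sqrt((45 + sqrt(1625))/2) ≈ 6.5311.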